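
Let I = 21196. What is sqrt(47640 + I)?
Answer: 2*sqrt(17209) ≈ 262.37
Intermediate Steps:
sqrt(47640 + I) = sqrt(47640 + 21196) = sqrt(68836) = 2*sqrt(17209)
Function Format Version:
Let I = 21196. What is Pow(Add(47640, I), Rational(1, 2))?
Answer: Mul(2, Pow(17209, Rational(1, 2))) ≈ 262.37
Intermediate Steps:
Pow(Add(47640, I), Rational(1, 2)) = Pow(Add(47640, 21196), Rational(1, 2)) = Pow(68836, Rational(1, 2)) = Mul(2, Pow(17209, Rational(1, 2)))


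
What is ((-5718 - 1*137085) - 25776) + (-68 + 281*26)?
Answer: -161341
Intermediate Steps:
((-5718 - 1*137085) - 25776) + (-68 + 281*26) = ((-5718 - 137085) - 25776) + (-68 + 7306) = (-142803 - 25776) + 7238 = -168579 + 7238 = -161341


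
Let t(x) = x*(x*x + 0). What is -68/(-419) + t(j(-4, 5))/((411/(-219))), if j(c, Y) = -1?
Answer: 39903/57403 ≈ 0.69514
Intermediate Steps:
t(x) = x**3 (t(x) = x*(x**2 + 0) = x*x**2 = x**3)
-68/(-419) + t(j(-4, 5))/((411/(-219))) = -68/(-419) + (-1)**3/((411/(-219))) = -68*(-1/419) - 1/(411*(-1/219)) = 68/419 - 1/(-137/73) = 68/419 - 1*(-73/137) = 68/419 + 73/137 = 39903/57403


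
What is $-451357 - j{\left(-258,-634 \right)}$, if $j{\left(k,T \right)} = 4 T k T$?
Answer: $414367235$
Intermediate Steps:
$j{\left(k,T \right)} = 4 k T^{2}$ ($j{\left(k,T \right)} = 4 T T k = 4 k T^{2}$)
$-451357 - j{\left(-258,-634 \right)} = -451357 - 4 \left(-258\right) \left(-634\right)^{2} = -451357 - 4 \left(-258\right) 401956 = -451357 - -414818592 = -451357 + 414818592 = 414367235$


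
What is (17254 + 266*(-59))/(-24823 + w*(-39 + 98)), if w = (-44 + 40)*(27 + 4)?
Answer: -520/10713 ≈ -0.048539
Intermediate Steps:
w = -124 (w = -4*31 = -124)
(17254 + 266*(-59))/(-24823 + w*(-39 + 98)) = (17254 + 266*(-59))/(-24823 - 124*(-39 + 98)) = (17254 - 15694)/(-24823 - 124*59) = 1560/(-24823 - 7316) = 1560/(-32139) = 1560*(-1/32139) = -520/10713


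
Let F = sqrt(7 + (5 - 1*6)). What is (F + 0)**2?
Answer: 6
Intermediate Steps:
F = sqrt(6) (F = sqrt(7 + (5 - 6)) = sqrt(7 - 1) = sqrt(6) ≈ 2.4495)
(F + 0)**2 = (sqrt(6) + 0)**2 = (sqrt(6))**2 = 6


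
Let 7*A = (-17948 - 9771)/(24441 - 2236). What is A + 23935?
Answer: 3720309006/155435 ≈ 23935.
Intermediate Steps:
A = -27719/155435 (A = ((-17948 - 9771)/(24441 - 2236))/7 = (-27719/22205)/7 = (-27719*1/22205)/7 = (⅐)*(-27719/22205) = -27719/155435 ≈ -0.17833)
A + 23935 = -27719/155435 + 23935 = 3720309006/155435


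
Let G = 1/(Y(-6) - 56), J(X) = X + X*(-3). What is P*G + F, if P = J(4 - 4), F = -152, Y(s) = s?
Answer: -152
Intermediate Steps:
J(X) = -2*X (J(X) = X - 3*X = -2*X)
G = -1/62 (G = 1/(-6 - 56) = 1/(-62) = -1/62 ≈ -0.016129)
P = 0 (P = -2*(4 - 4) = -2*0 = 0)
P*G + F = 0*(-1/62) - 152 = 0 - 152 = -152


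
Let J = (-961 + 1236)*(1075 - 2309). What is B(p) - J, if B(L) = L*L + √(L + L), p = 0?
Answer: 339350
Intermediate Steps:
J = -339350 (J = 275*(-1234) = -339350)
B(L) = L² + √2*√L (B(L) = L² + √(2*L) = L² + √2*√L)
B(p) - J = (0² + √2*√0) - 1*(-339350) = (0 + √2*0) + 339350 = (0 + 0) + 339350 = 0 + 339350 = 339350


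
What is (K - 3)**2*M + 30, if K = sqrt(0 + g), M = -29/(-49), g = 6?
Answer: 1905/49 - 174*sqrt(6)/49 ≈ 30.179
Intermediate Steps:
M = 29/49 (M = -29*(-1/49) = 29/49 ≈ 0.59184)
K = sqrt(6) (K = sqrt(0 + 6) = sqrt(6) ≈ 2.4495)
(K - 3)**2*M + 30 = (sqrt(6) - 3)**2*(29/49) + 30 = (-3 + sqrt(6))**2*(29/49) + 30 = 29*(-3 + sqrt(6))**2/49 + 30 = 30 + 29*(-3 + sqrt(6))**2/49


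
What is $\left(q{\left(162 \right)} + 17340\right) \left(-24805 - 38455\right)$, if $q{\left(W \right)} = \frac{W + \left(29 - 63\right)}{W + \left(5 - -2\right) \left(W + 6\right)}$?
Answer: $- \frac{733849148240}{669} \approx -1.0969 \cdot 10^{9}$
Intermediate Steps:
$q{\left(W \right)} = \frac{-34 + W}{42 + 8 W}$ ($q{\left(W \right)} = \frac{W - 34}{W + \left(5 + 2\right) \left(6 + W\right)} = \frac{-34 + W}{W + 7 \left(6 + W\right)} = \frac{-34 + W}{W + \left(42 + 7 W\right)} = \frac{-34 + W}{42 + 8 W}$)
$\left(q{\left(162 \right)} + 17340\right) \left(-24805 - 38455\right) = \left(\frac{-34 + 162}{2 \left(21 + 4 \cdot 162\right)} + 17340\right) \left(-24805 - 38455\right) = \left(\frac{1}{2} \frac{1}{21 + 648} \cdot 128 + 17340\right) \left(-24805 - 38455\right) = \left(\frac{1}{2} \cdot \frac{1}{669} \cdot 128 + 17340\right) \left(-24805 - 38455\right) = \left(\frac{1}{2} \cdot \frac{1}{669} \cdot 128 + 17340\right) \left(-63260\right) = \left(\frac{64}{669} + 17340\right) \left(-63260\right) = \frac{11600524}{669} \left(-63260\right) = - \frac{733849148240}{669}$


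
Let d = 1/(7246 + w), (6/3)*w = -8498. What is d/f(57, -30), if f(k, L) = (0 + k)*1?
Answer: 1/170829 ≈ 5.8538e-6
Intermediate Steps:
f(k, L) = k (f(k, L) = k*1 = k)
w = -4249 (w = (½)*(-8498) = -4249)
d = 1/2997 (d = 1/(7246 - 4249) = 1/2997 ≈ 0.00033367)
d/f(57, -30) = (1/2997)/57 = (1/2997)*(1/57) = 1/170829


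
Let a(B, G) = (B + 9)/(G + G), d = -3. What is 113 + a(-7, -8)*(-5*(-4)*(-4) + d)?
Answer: 987/8 ≈ 123.38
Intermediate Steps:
a(B, G) = (9 + B)/(2*G) (a(B, G) = (9 + B)/((2*G)) = (9 + B)*(1/(2*G)) = (9 + B)/(2*G))
113 + a(-7, -8)*(-5*(-4)*(-4) + d) = 113 + ((½)*(9 - 7)/(-8))*(-5*(-4)*(-4) - 3) = 113 + ((½)*(-⅛)*2)*(20*(-4) - 3) = 113 - (-80 - 3)/8 = 113 - ⅛*(-83) = 113 + 83/8 = 987/8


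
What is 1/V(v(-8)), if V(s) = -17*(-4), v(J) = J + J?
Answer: 1/68 ≈ 0.014706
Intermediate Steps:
v(J) = 2*J
V(s) = 68
1/V(v(-8)) = 1/68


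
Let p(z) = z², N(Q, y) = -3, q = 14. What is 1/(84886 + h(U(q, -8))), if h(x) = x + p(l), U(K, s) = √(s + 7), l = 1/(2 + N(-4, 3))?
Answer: 84887/7205802770 - I/7205802770 ≈ 1.178e-5 - 1.3878e-10*I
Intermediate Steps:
l = -1 (l = 1/(2 - 3) = 1/(-1) = -1)
U(K, s) = √(7 + s)
h(x) = 1 + x (h(x) = x + (-1)² = x + 1 = 1 + x)
1/(84886 + h(U(q, -8))) = 1/(84886 + (1 + √(7 - 8))) = 1/(84886 + (1 + √(-1))) = 1/(84886 + (1 + I)) = 1/(84887 + I) = (84887 - I)/7205802770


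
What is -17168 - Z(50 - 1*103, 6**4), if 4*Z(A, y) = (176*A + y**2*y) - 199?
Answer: -2176841481/4 ≈ -5.4421e+8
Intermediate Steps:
Z(A, y) = -199/4 + 44*A + y**3/4 (Z(A, y) = ((176*A + y**2*y) - 199)/4 = ((176*A + y**3) - 199)/4 = ((y**3 + 176*A) - 199)/4 = (-199 + y**3 + 176*A)/4 = -199/4 + 44*A + y**3/4)
-17168 - Z(50 - 1*103, 6**4) = -17168 - (-199/4 + 44*(50 - 1*103) + (6**4)**3/4) = -17168 - (-199/4 + 44*(50 - 103) + (1/4)*1296**3) = -17168 - (-199/4 + 44*(-53) + (1/4)*2176782336) = -17168 - (-199/4 - 2332 + 544195584) = -17168 - 1*2176772809/4 = -17168 - 2176772809/4 = -2176841481/4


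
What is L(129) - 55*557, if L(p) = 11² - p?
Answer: -30643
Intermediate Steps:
L(p) = 121 - p
L(129) - 55*557 = (121 - 1*129) - 55*557 = (121 - 129) - 1*30635 = -8 - 30635 = -30643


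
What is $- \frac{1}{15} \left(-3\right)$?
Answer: $\frac{1}{5} \approx 0.2$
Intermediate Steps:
$- \frac{1}{15} \left(-3\right) = \left(-1\right) \frac{1}{15} \left(-3\right) = \left(- \frac{1}{15}\right) \left(-3\right) = \frac{1}{5}$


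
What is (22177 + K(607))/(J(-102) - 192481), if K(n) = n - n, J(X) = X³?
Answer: -22177/1253689 ≈ -0.017689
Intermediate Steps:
K(n) = 0
(22177 + K(607))/(J(-102) - 192481) = (22177 + 0)/((-102)³ - 192481) = 22177/(-1061208 - 192481) = 22177/(-1253689) = 22177*(-1/1253689) = -22177/1253689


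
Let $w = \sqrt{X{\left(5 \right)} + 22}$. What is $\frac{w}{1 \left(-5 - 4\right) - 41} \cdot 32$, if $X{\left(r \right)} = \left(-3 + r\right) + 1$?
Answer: $- \frac{16}{5} \approx -3.2$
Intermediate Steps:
$X{\left(r \right)} = -2 + r$
$w = 5$ ($w = \sqrt{\left(-2 + 5\right) + 22} = \sqrt{3 + 22} = \sqrt{25} = 5$)
$\frac{w}{1 \left(-5 - 4\right) - 41} \cdot 32 = \frac{5}{1 \left(-5 - 4\right) - 41} \cdot 32 = \frac{5}{1 \left(-9\right) - 41} \cdot 32 = \frac{5}{-9 - 41} \cdot 32 = \frac{5}{-50} \cdot 32 = 5 \left(- \frac{1}{50}\right) 32 = \left(- \frac{1}{10}\right) 32 = - \frac{16}{5}$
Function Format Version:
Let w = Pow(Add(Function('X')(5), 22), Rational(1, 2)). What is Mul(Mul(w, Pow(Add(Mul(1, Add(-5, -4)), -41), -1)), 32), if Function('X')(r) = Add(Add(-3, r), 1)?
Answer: Rational(-16, 5) ≈ -3.2000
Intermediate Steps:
Function('X')(r) = Add(-2, r)
w = 5 (w = Pow(Add(Add(-2, 5), 22), Rational(1, 2)) = Pow(Add(3, 22), Rational(1, 2)) = Pow(25, Rational(1, 2)) = 5)
Mul(Mul(w, Pow(Add(Mul(1, Add(-5, -4)), -41), -1)), 32) = Mul(Mul(5, Pow(Add(Mul(1, Add(-5, -4)), -41), -1)), 32) = Mul(Mul(5, Pow(Add(Mul(1, -9), -41), -1)), 32) = Mul(Mul(5, Pow(Add(-9, -41), -1)), 32) = Mul(Mul(5, Pow(-50, -1)), 32) = Mul(Mul(5, Rational(-1, 50)), 32) = Mul(Rational(-1, 10), 32) = Rational(-16, 5)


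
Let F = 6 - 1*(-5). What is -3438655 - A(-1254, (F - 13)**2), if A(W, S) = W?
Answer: -3437401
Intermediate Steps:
F = 11 (F = 6 + 5 = 11)
-3438655 - A(-1254, (F - 13)**2) = -3438655 - 1*(-1254) = -3438655 + 1254 = -3437401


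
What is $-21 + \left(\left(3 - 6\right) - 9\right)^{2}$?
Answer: $123$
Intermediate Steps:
$-21 + \left(\left(3 - 6\right) - 9\right)^{2} = -21 + \left(-3 - 9\right)^{2} = -21 + \left(-12\right)^{2} = -21 + 144 = 123$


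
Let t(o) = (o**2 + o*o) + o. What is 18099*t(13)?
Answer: 6352749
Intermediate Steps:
t(o) = o + 2*o**2 (t(o) = (o**2 + o**2) + o = 2*o**2 + o = o + 2*o**2)
18099*t(13) = 18099*(13*(1 + 2*13)) = 18099*(13*(1 + 26)) = 18099*(13*27) = 18099*351 = 6352749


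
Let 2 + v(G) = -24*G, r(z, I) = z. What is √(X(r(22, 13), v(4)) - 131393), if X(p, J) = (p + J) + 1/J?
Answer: I*√25767926/14 ≈ 362.59*I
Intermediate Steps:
v(G) = -2 - 24*G
X(p, J) = J + p + 1/J (X(p, J) = (J + p) + 1/J = J + p + 1/J)
√(X(r(22, 13), v(4)) - 131393) = √(((-2 - 24*4) + 22 + 1/(-2 - 24*4)) - 131393) = √(((-2 - 96) + 22 + 1/(-2 - 96)) - 131393) = √((-98 + 22 + 1/(-98)) - 131393) = √((-98 + 22 - 1/98) - 131393) = √(-7449/98 - 131393) = √(-12883963/98) = I*√25767926/14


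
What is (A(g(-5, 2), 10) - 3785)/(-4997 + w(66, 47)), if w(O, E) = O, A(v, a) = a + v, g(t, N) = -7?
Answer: 3782/4931 ≈ 0.76698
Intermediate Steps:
(A(g(-5, 2), 10) - 3785)/(-4997 + w(66, 47)) = ((10 - 7) - 3785)/(-4997 + 66) = (3 - 3785)/(-4931) = -3782*(-1/4931) = 3782/4931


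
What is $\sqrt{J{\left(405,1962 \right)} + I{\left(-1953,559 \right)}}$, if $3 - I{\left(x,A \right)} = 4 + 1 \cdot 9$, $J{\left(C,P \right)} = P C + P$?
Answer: $\sqrt{796562} \approx 892.5$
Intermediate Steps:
$J{\left(C,P \right)} = P + C P$ ($J{\left(C,P \right)} = C P + P = P + C P$)
$I{\left(x,A \right)} = -10$ ($I{\left(x,A \right)} = 3 - \left(4 + 1 \cdot 9\right) = 3 - \left(4 + 9\right) = 3 - 13 = -10$)
$\sqrt{J{\left(405,1962 \right)} + I{\left(-1953,559 \right)}} = \sqrt{1962 \left(1 + 405\right) - 10} = \sqrt{1962 \cdot 406 - 10} = \sqrt{796572 - 10} = \sqrt{796562}$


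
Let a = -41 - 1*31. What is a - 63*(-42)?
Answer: 2574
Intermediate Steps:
a = -72 (a = -41 - 31 = -72)
a - 63*(-42) = -72 - 63*(-42) = -72 + 2646 = 2574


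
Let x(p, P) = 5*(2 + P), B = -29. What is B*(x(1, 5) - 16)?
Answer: -551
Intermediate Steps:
x(p, P) = 10 + 5*P
B*(x(1, 5) - 16) = -29*((10 + 5*5) - 16) = -29*((10 + 25) - 16) = -29*(35 - 16) = -29*19 = -551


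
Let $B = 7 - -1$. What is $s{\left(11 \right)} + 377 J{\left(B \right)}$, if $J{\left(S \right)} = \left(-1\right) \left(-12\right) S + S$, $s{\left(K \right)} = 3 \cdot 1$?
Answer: $39211$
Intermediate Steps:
$s{\left(K \right)} = 3$
$B = 8$ ($B = 7 + 1 = 8$)
$J{\left(S \right)} = 13 S$ ($J{\left(S \right)} = 12 S + S = 13 S$)
$s{\left(11 \right)} + 377 J{\left(B \right)} = 3 + 377 \cdot 13 \cdot 8 = 3 + 377 \cdot 104 = 3 + 39208 = 39211$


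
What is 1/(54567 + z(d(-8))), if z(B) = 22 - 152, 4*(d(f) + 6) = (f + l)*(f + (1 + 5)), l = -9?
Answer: 1/54437 ≈ 1.8370e-5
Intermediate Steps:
d(f) = -6 + (-9 + f)*(6 + f)/4 (d(f) = -6 + ((f - 9)*(f + (1 + 5)))/4 = -6 + ((-9 + f)*(f + 6))/4 = -6 + ((-9 + f)*(6 + f))/4 = -6 + (-9 + f)*(6 + f)/4)
z(B) = -130
1/(54567 + z(d(-8))) = 1/(54567 - 130) = 1/54437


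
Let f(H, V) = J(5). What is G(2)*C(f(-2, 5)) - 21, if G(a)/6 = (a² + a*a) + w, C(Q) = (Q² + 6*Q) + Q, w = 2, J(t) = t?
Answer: 3579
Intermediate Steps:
f(H, V) = 5
C(Q) = Q² + 7*Q
G(a) = 12 + 12*a² (G(a) = 6*((a² + a*a) + 2) = 6*((a² + a²) + 2) = 6*(2*a² + 2) = 6*(2 + 2*a²) = 12 + 12*a²)
G(2)*C(f(-2, 5)) - 21 = (12 + 12*2²)*(5*(7 + 5)) - 21 = (12 + 12*4)*(5*12) - 21 = (12 + 48)*60 - 21 = 60*60 - 21 = 3600 - 21 = 3579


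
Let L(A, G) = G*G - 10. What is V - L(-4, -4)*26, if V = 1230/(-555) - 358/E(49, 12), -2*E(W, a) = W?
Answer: -260354/1813 ≈ -143.60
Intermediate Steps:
E(W, a) = -W/2
L(A, G) = -10 + G² (L(A, G) = G² - 10 = -10 + G²)
V = 22474/1813 (V = 1230/(-555) - 358/((-½*49)) = 1230*(-1/555) - 358/(-49/2) = -82/37 - 358*(-2/49) = -82/37 + 716/49 = 22474/1813 ≈ 12.396)
V - L(-4, -4)*26 = 22474/1813 - (-10 + (-4)²)*26 = 22474/1813 - (-10 + 16)*26 = 22474/1813 - 6*26 = 22474/1813 - 1*156 = 22474/1813 - 156 = -260354/1813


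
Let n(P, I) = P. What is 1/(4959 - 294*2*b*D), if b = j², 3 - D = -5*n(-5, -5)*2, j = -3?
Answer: 1/253683 ≈ 3.9419e-6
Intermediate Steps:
D = -47 (D = 3 - (-5*(-5))*2 = 3 - 25*2 = 3 - 1*50 = 3 - 50 = -47)
b = 9 (b = (-3)² = 9)
1/(4959 - 294*2*b*D) = 1/(4959 - 294*2*9*(-47)) = 1/(4959 - 5292*(-47)) = 1/(4959 - 294*(-846)) = 1/(4959 + 248724) = 1/253683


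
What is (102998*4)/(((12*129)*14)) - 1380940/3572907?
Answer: 8583817673/460905003 ≈ 18.624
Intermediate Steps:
(102998*4)/(((12*129)*14)) - 1380940/3572907 = 411992/((1548*14)) - 1380940*1/3572907 = 411992/21672 - 1380940/3572907 = 411992*(1/21672) - 1380940/3572907 = 7357/387 - 1380940/3572907 = 8583817673/460905003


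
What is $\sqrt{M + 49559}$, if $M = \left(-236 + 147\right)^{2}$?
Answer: $2 \sqrt{14370} \approx 239.75$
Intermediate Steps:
$M = 7921$ ($M = \left(-89\right)^{2} = 7921$)
$\sqrt{M + 49559} = \sqrt{7921 + 49559} = \sqrt{57480} = 2 \sqrt{14370}$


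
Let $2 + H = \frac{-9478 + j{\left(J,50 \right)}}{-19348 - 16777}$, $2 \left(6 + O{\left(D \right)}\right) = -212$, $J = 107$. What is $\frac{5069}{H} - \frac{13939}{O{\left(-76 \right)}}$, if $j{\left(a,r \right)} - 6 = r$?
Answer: $- \frac{4908353627}{1759184} \approx -2790.1$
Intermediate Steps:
$j{\left(a,r \right)} = 6 + r$
$O{\left(D \right)} = -112$ ($O{\left(D \right)} = -6 + \frac{1}{2} \left(-212\right) = -6 - 106 = -112$)
$H = - \frac{62828}{36125}$ ($H = -2 + \frac{-9478 + \left(6 + 50\right)}{-19348 - 16777} = -2 + \frac{-9478 + 56}{-36125} = -2 - - \frac{9422}{36125} = -2 + \frac{9422}{36125} = - \frac{62828}{36125} \approx -1.7392$)
$\frac{5069}{H} - \frac{13939}{O{\left(-76 \right)}} = \frac{5069}{- \frac{62828}{36125}} - \frac{13939}{-112} = 5069 \left(- \frac{36125}{62828}\right) - - \frac{13939}{112} = - \frac{183117625}{62828} + \frac{13939}{112} = - \frac{4908353627}{1759184}$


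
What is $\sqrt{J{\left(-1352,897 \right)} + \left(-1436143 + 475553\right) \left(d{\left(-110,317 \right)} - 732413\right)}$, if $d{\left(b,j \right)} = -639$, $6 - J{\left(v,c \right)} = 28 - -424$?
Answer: $\sqrt{704162420234} \approx 8.3914 \cdot 10^{5}$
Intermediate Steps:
$J{\left(v,c \right)} = -446$ ($J{\left(v,c \right)} = 6 - \left(28 - -424\right) = 6 - \left(28 + 424\right) = 6 - 452 = -446$)
$\sqrt{J{\left(-1352,897 \right)} + \left(-1436143 + 475553\right) \left(d{\left(-110,317 \right)} - 732413\right)} = \sqrt{-446 + \left(-1436143 + 475553\right) \left(-639 - 732413\right)} = \sqrt{-446 - -704162420680} = \sqrt{-446 + 704162420680} = \sqrt{704162420234}$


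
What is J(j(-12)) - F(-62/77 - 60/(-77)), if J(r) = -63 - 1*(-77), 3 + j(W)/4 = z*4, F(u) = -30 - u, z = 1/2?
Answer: 3386/77 ≈ 43.974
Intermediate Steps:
z = 1/2 ≈ 0.50000
j(W) = -4 (j(W) = -12 + 4*((1/2)*4) = -12 + 4*2 = -12 + 8 = -4)
J(r) = 14 (J(r) = -63 + 77 = 14)
J(j(-12)) - F(-62/77 - 60/(-77)) = 14 - (-30 - (-62/77 - 60/(-77))) = 14 - (-30 - (-62*1/77 - 60*(-1/77))) = 14 - (-30 - (-62/77 + 60/77)) = 14 - (-30 - 1*(-2/77)) = 14 - (-30 + 2/77) = 14 - 1*(-2308/77) = 14 + 2308/77 = 3386/77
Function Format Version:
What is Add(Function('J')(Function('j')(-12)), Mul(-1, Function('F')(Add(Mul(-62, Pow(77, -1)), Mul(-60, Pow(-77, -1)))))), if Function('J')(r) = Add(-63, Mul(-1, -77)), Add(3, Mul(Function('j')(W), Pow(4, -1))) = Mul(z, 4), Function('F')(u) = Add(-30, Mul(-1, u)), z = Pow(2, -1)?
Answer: Rational(3386, 77) ≈ 43.974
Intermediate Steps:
z = Rational(1, 2) ≈ 0.50000
Function('j')(W) = -4 (Function('j')(W) = Add(-12, Mul(4, Mul(Rational(1, 2), 4))) = Add(-12, Mul(4, 2)) = Add(-12, 8) = -4)
Function('J')(r) = 14 (Function('J')(r) = Add(-63, 77) = 14)
Add(Function('J')(Function('j')(-12)), Mul(-1, Function('F')(Add(Mul(-62, Pow(77, -1)), Mul(-60, Pow(-77, -1)))))) = Add(14, Mul(-1, Add(-30, Mul(-1, Add(Mul(-62, Pow(77, -1)), Mul(-60, Pow(-77, -1))))))) = Add(14, Mul(-1, Add(-30, Mul(-1, Add(Mul(-62, Rational(1, 77)), Mul(-60, Rational(-1, 77))))))) = Add(14, Mul(-1, Add(-30, Mul(-1, Add(Rational(-62, 77), Rational(60, 77)))))) = Add(14, Mul(-1, Add(-30, Mul(-1, Rational(-2, 77))))) = Add(14, Mul(-1, Add(-30, Rational(2, 77)))) = Add(14, Mul(-1, Rational(-2308, 77))) = Add(14, Rational(2308, 77)) = Rational(3386, 77)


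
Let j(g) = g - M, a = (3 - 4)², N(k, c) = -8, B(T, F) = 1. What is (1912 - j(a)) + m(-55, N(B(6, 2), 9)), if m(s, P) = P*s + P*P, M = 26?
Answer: 2441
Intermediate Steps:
m(s, P) = P² + P*s (m(s, P) = P*s + P² = P² + P*s)
a = 1 (a = (-1)² = 1)
j(g) = -26 + g (j(g) = g - 1*26 = g - 26 = -26 + g)
(1912 - j(a)) + m(-55, N(B(6, 2), 9)) = (1912 - (-26 + 1)) - 8*(-8 - 55) = (1912 - 1*(-25)) - 8*(-63) = (1912 + 25) + 504 = 1937 + 504 = 2441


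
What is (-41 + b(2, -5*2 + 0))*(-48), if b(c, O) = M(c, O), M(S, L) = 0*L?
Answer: 1968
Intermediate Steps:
M(S, L) = 0
b(c, O) = 0
(-41 + b(2, -5*2 + 0))*(-48) = (-41 + 0)*(-48) = -41*(-48) = 1968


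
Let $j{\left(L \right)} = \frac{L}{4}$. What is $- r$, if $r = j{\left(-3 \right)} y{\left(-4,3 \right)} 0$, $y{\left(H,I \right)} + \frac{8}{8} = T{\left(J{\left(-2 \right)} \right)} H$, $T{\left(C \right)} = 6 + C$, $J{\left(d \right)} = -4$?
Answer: $0$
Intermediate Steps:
$j{\left(L \right)} = \frac{L}{4}$ ($j{\left(L \right)} = L \frac{1}{4} = \frac{L}{4}$)
$y{\left(H,I \right)} = -1 + 2 H$ ($y{\left(H,I \right)} = -1 + \left(6 - 4\right) H = -1 + 2 H$)
$r = 0$ ($r = \frac{1}{4} \left(-3\right) \left(-1 + 2 \left(-4\right)\right) 0 = - \frac{3 \left(-1 - 8\right)}{4} \cdot 0 = \left(- \frac{3}{4}\right) \left(-9\right) 0 = \frac{27}{4} \cdot 0 = 0$)
$- r = \left(-1\right) 0 = 0$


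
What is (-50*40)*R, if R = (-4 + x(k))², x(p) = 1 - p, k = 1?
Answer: -32000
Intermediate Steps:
R = 16 (R = (-4 + (1 - 1*1))² = (-4 + (1 - 1))² = (-4 + 0)² = (-4)² = 16)
(-50*40)*R = -50*40*16 = -2000*16 = -32000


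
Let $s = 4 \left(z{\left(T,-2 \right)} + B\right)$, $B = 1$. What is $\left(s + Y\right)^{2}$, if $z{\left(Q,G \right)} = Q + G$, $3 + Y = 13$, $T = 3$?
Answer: $324$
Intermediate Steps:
$Y = 10$ ($Y = -3 + 13 = 10$)
$z{\left(Q,G \right)} = G + Q$
$s = 8$ ($s = 4 \left(\left(-2 + 3\right) + 1\right) = 4 \left(1 + 1\right) = 4 \cdot 2 = 8$)
$\left(s + Y\right)^{2} = \left(8 + 10\right)^{2} = 18^{2} = 324$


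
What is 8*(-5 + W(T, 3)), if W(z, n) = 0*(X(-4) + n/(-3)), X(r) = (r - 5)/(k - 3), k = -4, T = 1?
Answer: -40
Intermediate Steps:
X(r) = 5/7 - r/7 (X(r) = (r - 5)/(-4 - 3) = (-5 + r)/(-7) = (-5 + r)*(-⅐) = 5/7 - r/7)
W(z, n) = 0 (W(z, n) = 0*((5/7 - ⅐*(-4)) + n/(-3)) = 0*((5/7 + 4/7) + n*(-⅓)) = 0*(9/7 - n/3) = 0)
8*(-5 + W(T, 3)) = 8*(-5 + 0) = 8*(-5) = -40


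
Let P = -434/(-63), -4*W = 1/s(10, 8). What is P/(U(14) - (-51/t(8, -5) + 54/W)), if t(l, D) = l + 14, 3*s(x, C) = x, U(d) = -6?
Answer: 1364/141831 ≈ 0.0096171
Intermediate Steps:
s(x, C) = x/3
t(l, D) = 14 + l
W = -3/40 (W = -1/(4*((⅓)*10)) = -1/(4*10/3) = -¼*3/10 = -3/40 ≈ -0.075000)
P = 62/9 (P = -434*(-1/63) = 62/9 ≈ 6.8889)
P/(U(14) - (-51/t(8, -5) + 54/W)) = 62/(9*(-6 - (-51/(14 + 8) + 54/(-3/40)))) = 62/(9*(-6 - (-51/22 + 54*(-40/3)))) = 62/(9*(-6 - (-51*1/22 - 720))) = 62/(9*(-6 - (-51/22 - 720))) = 62/(9*(-6 - 1*(-15891/22))) = 62/(9*(-6 + 15891/22)) = 62/(9*(15759/22)) = (62/9)*(22/15759) = 1364/141831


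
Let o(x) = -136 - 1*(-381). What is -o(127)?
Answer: -245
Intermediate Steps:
o(x) = 245 (o(x) = -136 + 381 = 245)
-o(127) = -1*245 = -245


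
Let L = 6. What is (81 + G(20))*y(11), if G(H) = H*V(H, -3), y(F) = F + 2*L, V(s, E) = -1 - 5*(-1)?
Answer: 3703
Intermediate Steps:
V(s, E) = 4 (V(s, E) = -1 + 5 = 4)
y(F) = 12 + F (y(F) = F + 2*6 = F + 12 = 12 + F)
G(H) = 4*H (G(H) = H*4 = 4*H)
(81 + G(20))*y(11) = (81 + 4*20)*(12 + 11) = (81 + 80)*23 = 161*23 = 3703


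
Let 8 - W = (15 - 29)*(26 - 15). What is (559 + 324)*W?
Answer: 143046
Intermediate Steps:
W = 162 (W = 8 - (15 - 29)*(26 - 15) = 8 - (-14)*11 = 8 - 1*(-154) = 8 + 154 = 162)
(559 + 324)*W = (559 + 324)*162 = 883*162 = 143046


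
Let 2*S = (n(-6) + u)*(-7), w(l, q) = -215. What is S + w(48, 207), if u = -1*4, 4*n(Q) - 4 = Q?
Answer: -797/4 ≈ -199.25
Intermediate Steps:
n(Q) = 1 + Q/4
u = -4
S = 63/4 (S = (((1 + (¼)*(-6)) - 4)*(-7))/2 = (((1 - 3/2) - 4)*(-7))/2 = ((-½ - 4)*(-7))/2 = (-9/2*(-7))/2 = (½)*(63/2) = 63/4 ≈ 15.750)
S + w(48, 207) = 63/4 - 215 = -797/4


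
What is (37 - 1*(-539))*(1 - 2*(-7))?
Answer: 8640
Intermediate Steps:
(37 - 1*(-539))*(1 - 2*(-7)) = (37 + 539)*(1 + 14) = 576*15 = 8640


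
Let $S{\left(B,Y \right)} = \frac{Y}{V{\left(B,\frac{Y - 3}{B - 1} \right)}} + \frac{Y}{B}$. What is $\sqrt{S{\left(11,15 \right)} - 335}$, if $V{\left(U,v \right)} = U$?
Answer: $\frac{i \sqrt{40205}}{11} \approx 18.228 i$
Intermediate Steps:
$S{\left(B,Y \right)} = \frac{2 Y}{B}$ ($S{\left(B,Y \right)} = \frac{Y}{B} + \frac{Y}{B} = \frac{2 Y}{B}$)
$\sqrt{S{\left(11,15 \right)} - 335} = \sqrt{2 \cdot 15 \cdot \frac{1}{11} - 335} = \sqrt{\frac{30}{11} - 335} = \sqrt{- \frac{3655}{11}} = \frac{i \sqrt{40205}}{11}$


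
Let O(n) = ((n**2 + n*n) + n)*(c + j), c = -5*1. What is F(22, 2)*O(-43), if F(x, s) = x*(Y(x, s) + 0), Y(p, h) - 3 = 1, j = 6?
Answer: 321640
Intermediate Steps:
c = -5
Y(p, h) = 4 (Y(p, h) = 3 + 1 = 4)
F(x, s) = 4*x (F(x, s) = x*(4 + 0) = x*4 = 4*x)
O(n) = n + 2*n**2 (O(n) = ((n**2 + n*n) + n)*(-5 + 6) = ((n**2 + n**2) + n)*1 = (2*n**2 + n)*1 = (n + 2*n**2)*1 = n + 2*n**2)
F(22, 2)*O(-43) = (4*22)*(-43*(1 + 2*(-43))) = 88*(-43*(1 - 86)) = 88*(-43*(-85)) = 88*3655 = 321640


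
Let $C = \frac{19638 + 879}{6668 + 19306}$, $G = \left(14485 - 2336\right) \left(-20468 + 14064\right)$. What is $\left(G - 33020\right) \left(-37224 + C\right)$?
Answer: $\frac{4180770130820408}{1443} \approx 2.8973 \cdot 10^{12}$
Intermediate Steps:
$G = -77802196$ ($G = 12149 \left(-6404\right) = -77802196$)
$C = \frac{6839}{8658}$ ($C = \frac{20517}{25974} = 20517 \cdot \frac{1}{25974} = \frac{6839}{8658} \approx 0.78991$)
$\left(G - 33020\right) \left(-37224 + C\right) = \left(-77802196 - 33020\right) \left(-37224 + \frac{6839}{8658}\right) = \left(-77802196 - 33020\right) \left(- \frac{322278553}{8658}\right) = \left(-77835216\right) \left(- \frac{322278553}{8658}\right) = \frac{4180770130820408}{1443}$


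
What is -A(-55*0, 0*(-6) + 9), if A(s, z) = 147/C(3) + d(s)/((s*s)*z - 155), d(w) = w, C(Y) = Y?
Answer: -49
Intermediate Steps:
A(s, z) = 49 + s/(-155 + z*s²) (A(s, z) = 147/3 + s/((s*s)*z - 155) = 147*(⅓) + s/(s²*z - 155) = 49 + s/(z*s² - 155) = 49 + s/(-155 + z*s²))
-A(-55*0, 0*(-6) + 9) = -(-7595 - 55*0 + 49*(0*(-6) + 9)*(-55*0)²)/(-155 + (0*(-6) + 9)*(-55*0)²) = -(-7595 + 0 + 49*(0 + 9)*0²)/(-155 + (0 + 9)*0²) = -(-7595 + 0 + 49*9*0)/(-155 + 9*0) = -(-7595 + 0 + 0)/(-155 + 0) = -(-7595)/(-155) = -(-1)*(-7595)/155 = -1*49 = -49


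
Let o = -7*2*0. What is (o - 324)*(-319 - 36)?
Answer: 115020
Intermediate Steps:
o = 0 (o = -14*0 = 0)
(o - 324)*(-319 - 36) = (0 - 324)*(-319 - 36) = -324*(-355) = 115020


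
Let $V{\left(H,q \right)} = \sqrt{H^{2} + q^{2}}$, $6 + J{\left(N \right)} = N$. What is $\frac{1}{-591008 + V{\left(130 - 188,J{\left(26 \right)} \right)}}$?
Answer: $- \frac{147752}{87322613075} - \frac{\sqrt{941}}{174645226150} \approx -1.6922 \cdot 10^{-6}$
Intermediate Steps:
$J{\left(N \right)} = -6 + N$
$\frac{1}{-591008 + V{\left(130 - 188,J{\left(26 \right)} \right)}} = \frac{1}{-591008 + \sqrt{\left(130 - 188\right)^{2} + \left(-6 + 26\right)^{2}}} = \frac{1}{-591008 + \sqrt{\left(-58\right)^{2} + 20^{2}}} = \frac{1}{-591008 + \sqrt{3364 + 400}} = \frac{1}{-591008 + \sqrt{3764}} = \frac{1}{-591008 + 2 \sqrt{941}}$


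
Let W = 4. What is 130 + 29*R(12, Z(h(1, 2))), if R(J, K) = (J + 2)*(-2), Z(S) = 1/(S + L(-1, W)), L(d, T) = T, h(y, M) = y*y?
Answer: -682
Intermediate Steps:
h(y, M) = y**2
Z(S) = 1/(4 + S) (Z(S) = 1/(S + 4) = 1/(4 + S))
R(J, K) = -4 - 2*J (R(J, K) = (2 + J)*(-2) = -4 - 2*J)
130 + 29*R(12, Z(h(1, 2))) = 130 + 29*(-4 - 2*12) = 130 + 29*(-4 - 24) = 130 + 29*(-28) = 130 - 812 = -682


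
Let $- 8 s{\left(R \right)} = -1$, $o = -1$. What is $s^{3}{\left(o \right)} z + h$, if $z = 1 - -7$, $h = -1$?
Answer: $- \frac{63}{64} \approx -0.98438$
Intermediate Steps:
$s{\left(R \right)} = \frac{1}{8}$ ($s{\left(R \right)} = \left(- \frac{1}{8}\right) \left(-1\right) = \frac{1}{8}$)
$z = 8$ ($z = 1 + 7 = 8$)
$s^{3}{\left(o \right)} z + h = \left(\frac{1}{8}\right)^{3} \cdot 8 - 1 = \frac{1}{512} \cdot 8 - 1 = \frac{1}{64} - 1 = - \frac{63}{64}$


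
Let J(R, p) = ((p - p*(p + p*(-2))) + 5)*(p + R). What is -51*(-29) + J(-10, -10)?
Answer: -421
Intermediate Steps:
J(R, p) = (R + p)*(5 + p + p²) (J(R, p) = ((p - p*(p - 2*p)) + 5)*(R + p) = ((p - p*(-p)) + 5)*(R + p) = ((p - (-1)*p²) + 5)*(R + p) = ((p + p²) + 5)*(R + p) = (5 + p + p²)*(R + p) = (R + p)*(5 + p + p²))
-51*(-29) + J(-10, -10) = -51*(-29) + ((-10)² + (-10)³ + 5*(-10) + 5*(-10) - 10*(-10) - 10*(-10)²) = 1479 + (100 - 1000 - 50 - 50 + 100 - 10*100) = 1479 + (100 - 1000 - 50 - 50 + 100 - 1000) = 1479 - 1900 = -421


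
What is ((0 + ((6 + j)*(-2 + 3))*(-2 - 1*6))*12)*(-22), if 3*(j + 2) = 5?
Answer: 11968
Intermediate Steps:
j = -⅓ (j = -2 + (⅓)*5 = -2 + 5/3 = -⅓ ≈ -0.33333)
((0 + ((6 + j)*(-2 + 3))*(-2 - 1*6))*12)*(-22) = ((0 + ((6 - ⅓)*(-2 + 3))*(-2 - 1*6))*12)*(-22) = ((0 + ((17/3)*1)*(-2 - 6))*12)*(-22) = ((0 + (17/3)*(-8))*12)*(-22) = ((0 - 136/3)*12)*(-22) = -136/3*12*(-22) = -544*(-22) = 11968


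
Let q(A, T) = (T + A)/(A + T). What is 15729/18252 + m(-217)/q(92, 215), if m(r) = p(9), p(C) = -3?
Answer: -13009/6084 ≈ -2.1382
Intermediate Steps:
m(r) = -3
q(A, T) = 1 (q(A, T) = (A + T)/(A + T) = 1)
15729/18252 + m(-217)/q(92, 215) = 15729/18252 - 3/1 = 15729*(1/18252) - 3*1 = 5243/6084 - 3 = -13009/6084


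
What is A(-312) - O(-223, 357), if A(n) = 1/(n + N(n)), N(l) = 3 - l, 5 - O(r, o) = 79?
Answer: 223/3 ≈ 74.333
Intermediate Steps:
O(r, o) = -74 (O(r, o) = 5 - 1*79 = 5 - 79 = -74)
A(n) = ⅓ (A(n) = 1/(n + (3 - n)) = 1/3 = ⅓)
A(-312) - O(-223, 357) = ⅓ - 1*(-74) = ⅓ + 74 = 223/3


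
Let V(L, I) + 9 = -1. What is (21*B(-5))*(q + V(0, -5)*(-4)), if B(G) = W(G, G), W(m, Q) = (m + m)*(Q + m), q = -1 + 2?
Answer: 86100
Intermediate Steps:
q = 1
V(L, I) = -10 (V(L, I) = -9 - 1 = -10)
W(m, Q) = 2*m*(Q + m) (W(m, Q) = (2*m)*(Q + m) = 2*m*(Q + m))
B(G) = 4*G**2 (B(G) = 2*G*(G + G) = 2*G*(2*G) = 4*G**2)
(21*B(-5))*(q + V(0, -5)*(-4)) = (21*(4*(-5)**2))*(1 - 10*(-4)) = (21*(4*25))*(1 + 40) = (21*100)*41 = 2100*41 = 86100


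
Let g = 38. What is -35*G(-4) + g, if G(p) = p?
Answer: 178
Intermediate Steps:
-35*G(-4) + g = -35*(-4) + 38 = 140 + 38 = 178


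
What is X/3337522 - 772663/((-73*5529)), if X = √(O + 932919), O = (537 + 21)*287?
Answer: 772663/403617 + √1093065/3337522 ≈ 1.9147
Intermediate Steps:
O = 160146 (O = 558*287 = 160146)
X = √1093065 (X = √(160146 + 932919) = √1093065 ≈ 1045.5)
X/3337522 - 772663/((-73*5529)) = √1093065/3337522 - 772663/((-73*5529)) = √1093065*(1/3337522) - 772663/(-403617) = √1093065/3337522 - 772663*(-1/403617) = √1093065/3337522 + 772663/403617 = 772663/403617 + √1093065/3337522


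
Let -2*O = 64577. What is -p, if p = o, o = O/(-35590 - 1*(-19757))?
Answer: -64577/31666 ≈ -2.0393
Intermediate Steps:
O = -64577/2 (O = -1/2*64577 = -64577/2 ≈ -32289.)
o = 64577/31666 (o = -64577/(2*(-35590 - 1*(-19757))) = -64577/(2*(-35590 + 19757)) = -64577/2/(-15833) = -64577/2*(-1/15833) = 64577/31666 ≈ 2.0393)
p = 64577/31666 ≈ 2.0393
-p = -1*64577/31666 = -64577/31666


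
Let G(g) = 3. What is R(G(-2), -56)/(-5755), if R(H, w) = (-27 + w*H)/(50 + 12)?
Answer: 39/71362 ≈ 0.00054651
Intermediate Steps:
R(H, w) = -27/62 + H*w/62 (R(H, w) = (-27 + H*w)/62 = (-27 + H*w)*(1/62) = -27/62 + H*w/62)
R(G(-2), -56)/(-5755) = (-27/62 + (1/62)*3*(-56))/(-5755) = (-27/62 - 84/31)*(-1/5755) = -195/62*(-1/5755) = 39/71362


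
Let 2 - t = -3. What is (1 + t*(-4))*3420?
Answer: -64980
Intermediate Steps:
t = 5 (t = 2 - 1*(-3) = 2 + 3 = 5)
(1 + t*(-4))*3420 = (1 + 5*(-4))*3420 = (1 - 20)*3420 = -19*3420 = -64980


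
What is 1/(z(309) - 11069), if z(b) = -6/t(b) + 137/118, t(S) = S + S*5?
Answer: -36462/403555663 ≈ -9.0352e-5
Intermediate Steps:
t(S) = 6*S (t(S) = S + 5*S = 6*S)
z(b) = 137/118 - 1/b (z(b) = -6*1/(6*b) + 137/118 = -1/b + 137*(1/118) = -1/b + 137/118 = 137/118 - 1/b)
1/(z(309) - 11069) = 1/((137/118 - 1/309) - 11069) = 1/(42215/36462 - 11069) = 1/(-403555663/36462) = -36462/403555663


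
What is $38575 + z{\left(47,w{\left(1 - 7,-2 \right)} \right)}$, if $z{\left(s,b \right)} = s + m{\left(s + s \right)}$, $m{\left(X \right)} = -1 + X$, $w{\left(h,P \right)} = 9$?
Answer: $38715$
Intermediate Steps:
$z{\left(s,b \right)} = -1 + 3 s$ ($z{\left(s,b \right)} = s + \left(-1 + \left(s + s\right)\right) = s + \left(-1 + 2 s\right) = -1 + 3 s$)
$38575 + z{\left(47,w{\left(1 - 7,-2 \right)} \right)} = 38575 + \left(-1 + 3 \cdot 47\right) = 38575 + \left(-1 + 141\right) = 38575 + 140 = 38715$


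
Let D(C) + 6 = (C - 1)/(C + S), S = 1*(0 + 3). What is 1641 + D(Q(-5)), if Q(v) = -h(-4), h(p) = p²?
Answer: 21272/13 ≈ 1636.3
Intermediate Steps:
S = 3 (S = 1*3 = 3)
Q(v) = -16 (Q(v) = -1*(-4)² = -1*16 = -16)
D(C) = -6 + (-1 + C)/(3 + C) (D(C) = -6 + (C - 1)/(C + 3) = -6 + (-1 + C)/(3 + C))
1641 + D(Q(-5)) = 1641 + (-19 - 5*(-16))/(3 - 16) = 1641 + (-19 + 80)/(-13) = 1641 - 1/13*61 = 1641 - 61/13 = 21272/13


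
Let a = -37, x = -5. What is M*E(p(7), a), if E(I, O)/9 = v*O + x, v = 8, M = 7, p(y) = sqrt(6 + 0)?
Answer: -18963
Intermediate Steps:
p(y) = sqrt(6)
E(I, O) = -45 + 72*O (E(I, O) = 9*(8*O - 5) = 9*(-5 + 8*O) = -45 + 72*O)
M*E(p(7), a) = 7*(-45 + 72*(-37)) = 7*(-45 - 2664) = 7*(-2709) = -18963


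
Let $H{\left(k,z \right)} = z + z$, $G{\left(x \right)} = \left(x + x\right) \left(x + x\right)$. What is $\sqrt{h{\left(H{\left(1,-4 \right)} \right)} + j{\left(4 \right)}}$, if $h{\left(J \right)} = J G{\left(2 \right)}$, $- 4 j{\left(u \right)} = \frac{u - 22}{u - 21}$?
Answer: $\frac{7 i \sqrt{3026}}{34} \approx 11.325 i$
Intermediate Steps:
$G{\left(x \right)} = 4 x^{2}$ ($G{\left(x \right)} = 2 x 2 x = 4 x^{2}$)
$H{\left(k,z \right)} = 2 z$
$j{\left(u \right)} = - \frac{-22 + u}{4 \left(-21 + u\right)}$ ($j{\left(u \right)} = - \frac{\left(u - 22\right) \frac{1}{u - 21}}{4} = - \frac{\left(-22 + u\right) \frac{1}{-21 + u}}{4} = - \frac{\frac{1}{-21 + u} \left(-22 + u\right)}{4} = - \frac{-22 + u}{4 \left(-21 + u\right)}$)
$h{\left(J \right)} = 16 J$ ($h{\left(J \right)} = J 4 \cdot 2^{2} = J 4 \cdot 4 = J 16 = 16 J$)
$\sqrt{h{\left(H{\left(1,-4 \right)} \right)} + j{\left(4 \right)}} = \sqrt{16 \cdot 2 \left(-4\right) + \frac{22 - 4}{4 \left(-21 + 4\right)}} = \sqrt{16 \left(-8\right) + \frac{22 - 4}{4 \left(-17\right)}} = \sqrt{-128 + \frac{1}{4} \left(- \frac{1}{17}\right) 18} = \sqrt{-128 - \frac{9}{34}} = \sqrt{- \frac{4361}{34}} = \frac{7 i \sqrt{3026}}{34}$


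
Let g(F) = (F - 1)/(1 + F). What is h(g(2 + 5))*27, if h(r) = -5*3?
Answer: -405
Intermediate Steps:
g(F) = (-1 + F)/(1 + F)
h(r) = -15
h(g(2 + 5))*27 = -15*27 = -405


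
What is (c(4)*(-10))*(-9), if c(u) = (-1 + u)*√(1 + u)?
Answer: 270*√5 ≈ 603.74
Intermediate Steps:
c(u) = √(1 + u)*(-1 + u)
(c(4)*(-10))*(-9) = ((√(1 + 4)*(-1 + 4))*(-10))*(-9) = ((√5*3)*(-10))*(-9) = ((3*√5)*(-10))*(-9) = -30*√5*(-9) = 270*√5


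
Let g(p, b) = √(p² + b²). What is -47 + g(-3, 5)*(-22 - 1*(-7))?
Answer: -47 - 15*√34 ≈ -134.46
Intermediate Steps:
g(p, b) = √(b² + p²)
-47 + g(-3, 5)*(-22 - 1*(-7)) = -47 + √(5² + (-3)²)*(-22 - 1*(-7)) = -47 + √(25 + 9)*(-22 + 7) = -47 + √34*(-15) = -47 - 15*√34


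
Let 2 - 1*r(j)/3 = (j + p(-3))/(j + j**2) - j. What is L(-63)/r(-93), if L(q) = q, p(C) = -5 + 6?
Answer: 1953/8462 ≈ 0.23080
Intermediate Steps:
p(C) = 1
r(j) = 6 + 3*j - 3*(1 + j)/(j + j**2) (r(j) = 6 - 3*((j + 1)/(j + j**2) - j) = 6 - 3*((1 + j)/(j + j**2) - j) = 6 - 3*(-j + (1 + j)/(j + j**2)) = 6 + (3*j - 3*(1 + j)/(j + j**2)) = 6 + 3*j - 3*(1 + j)/(j + j**2))
L(-63)/r(-93) = -63/(6 - 3/(-93) + 3*(-93)) = -63/(6 - 3*(-1/93) - 279) = -63/(6 + 1/31 - 279) = -63/(-8462/31) = -63*(-31/8462) = 1953/8462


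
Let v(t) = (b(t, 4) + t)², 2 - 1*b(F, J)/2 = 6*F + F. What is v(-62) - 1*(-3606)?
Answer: 659706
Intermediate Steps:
b(F, J) = 4 - 14*F (b(F, J) = 4 - 2*(6*F + F) = 4 - 14*F)
v(t) = (4 - 13*t)² (v(t) = ((4 - 14*t) + t)² = (4 - 13*t)²)
v(-62) - 1*(-3606) = (-4 + 13*(-62))² - 1*(-3606) = (-4 - 806)² + 3606 = (-810)² + 3606 = 656100 + 3606 = 659706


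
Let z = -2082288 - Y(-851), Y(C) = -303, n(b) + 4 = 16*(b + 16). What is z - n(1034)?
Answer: -2098781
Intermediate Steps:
n(b) = 252 + 16*b (n(b) = -4 + 16*(b + 16) = -4 + 16*(16 + b) = -4 + (256 + 16*b) = 252 + 16*b)
z = -2081985 (z = -2082288 - 1*(-303) = -2082288 + 303 = -2081985)
z - n(1034) = -2081985 - (252 + 16*1034) = -2081985 - (252 + 16544) = -2081985 - 1*16796 = -2081985 - 16796 = -2098781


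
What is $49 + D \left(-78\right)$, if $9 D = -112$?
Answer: $\frac{3059}{3} \approx 1019.7$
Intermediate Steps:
$D = - \frac{112}{9}$ ($D = \frac{1}{9} \left(-112\right) = - \frac{112}{9} \approx -12.444$)
$49 + D \left(-78\right) = 49 - - \frac{2912}{3} = 49 + \frac{2912}{3} = \frac{3059}{3}$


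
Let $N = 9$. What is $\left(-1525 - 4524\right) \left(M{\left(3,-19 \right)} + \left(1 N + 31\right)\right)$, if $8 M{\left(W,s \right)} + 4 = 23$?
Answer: $- \frac{2050611}{8} \approx -2.5633 \cdot 10^{5}$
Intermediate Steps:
$M{\left(W,s \right)} = \frac{19}{8}$ ($M{\left(W,s \right)} = - \frac{1}{2} + \frac{1}{8} \cdot 23 = - \frac{1}{2} + \frac{23}{8} = \frac{19}{8}$)
$\left(-1525 - 4524\right) \left(M{\left(3,-19 \right)} + \left(1 N + 31\right)\right) = \left(-1525 - 4524\right) \left(\frac{19}{8} + \left(1 \cdot 9 + 31\right)\right) = - 6049 \left(\frac{19}{8} + \left(9 + 31\right)\right) = - 6049 \left(\frac{19}{8} + 40\right) = \left(-6049\right) \frac{339}{8} = - \frac{2050611}{8}$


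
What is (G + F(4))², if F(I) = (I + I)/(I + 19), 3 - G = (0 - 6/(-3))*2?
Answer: 225/529 ≈ 0.42533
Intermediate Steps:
G = -1 (G = 3 - (0 - 6/(-3))*2 = 3 - (0 - 6*(-⅓))*2 = 3 - (0 + 2)*2 = 3 - 2*2 = 3 - 1*4 = 3 - 4 = -1)
F(I) = 2*I/(19 + I) (F(I) = (2*I)/(19 + I) = 2*I/(19 + I))
(G + F(4))² = (-1 + 2*4/(19 + 4))² = (-1 + 2*4/23)² = (-1 + 2*4*(1/23))² = (-1 + 8/23)² = (-15/23)² = 225/529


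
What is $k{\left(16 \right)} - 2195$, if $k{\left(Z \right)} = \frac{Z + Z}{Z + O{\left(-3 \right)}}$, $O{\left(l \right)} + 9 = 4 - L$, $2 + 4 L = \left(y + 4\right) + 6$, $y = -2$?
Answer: $- \frac{41641}{19} \approx -2191.6$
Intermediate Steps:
$L = \frac{3}{2}$ ($L = - \frac{1}{2} + \frac{\left(-2 + 4\right) + 6}{4} = - \frac{1}{2} + \frac{2 + 6}{4} = - \frac{1}{2} + \frac{1}{4} \cdot 8 = - \frac{1}{2} + 2 = \frac{3}{2} \approx 1.5$)
$O{\left(l \right)} = - \frac{13}{2}$ ($O{\left(l \right)} = -9 + \left(4 - \frac{3}{2}\right) = -9 + \frac{5}{2} = - \frac{13}{2}$)
$k{\left(Z \right)} = \frac{2 Z}{- \frac{13}{2} + Z}$ ($k{\left(Z \right)} = \frac{Z + Z}{Z - \frac{13}{2}} = \frac{2 Z}{- \frac{13}{2} + Z}$)
$k{\left(16 \right)} - 2195 = 4 \cdot 16 \frac{1}{-13 + 2 \cdot 16} - 2195 = 4 \cdot 16 \frac{1}{-13 + 32} - 2195 = 4 \cdot 16 \cdot \frac{1}{19} - 2195 = \frac{64}{19} - 2195 = - \frac{41641}{19}$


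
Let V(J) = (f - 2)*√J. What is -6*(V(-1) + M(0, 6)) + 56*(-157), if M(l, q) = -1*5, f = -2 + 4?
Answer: 0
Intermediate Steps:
f = 2
M(l, q) = -5
V(J) = 0 (V(J) = (2 - 2)*√J = 0*√J = 0)
-6*(V(-1) + M(0, 6)) + 56*(-157) = -6*(0 - 5) + 56*(-157) = -6*(-5) - 8792 = 30 - 8792 = -8762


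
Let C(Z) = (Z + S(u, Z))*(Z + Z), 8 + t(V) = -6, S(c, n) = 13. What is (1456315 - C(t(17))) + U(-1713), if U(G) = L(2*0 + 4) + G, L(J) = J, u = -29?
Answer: 1454578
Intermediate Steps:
t(V) = -14 (t(V) = -8 - 6 = -14)
C(Z) = 2*Z*(13 + Z) (C(Z) = (Z + 13)*(Z + Z) = (13 + Z)*(2*Z) = 2*Z*(13 + Z))
U(G) = 4 + G (U(G) = (2*0 + 4) + G = (0 + 4) + G = 4 + G)
(1456315 - C(t(17))) + U(-1713) = (1456315 - 2*(-14)*(13 - 14)) + (4 - 1713) = (1456315 - 2*(-14)*(-1)) - 1709 = (1456315 - 1*28) - 1709 = (1456315 - 28) - 1709 = 1456287 - 1709 = 1454578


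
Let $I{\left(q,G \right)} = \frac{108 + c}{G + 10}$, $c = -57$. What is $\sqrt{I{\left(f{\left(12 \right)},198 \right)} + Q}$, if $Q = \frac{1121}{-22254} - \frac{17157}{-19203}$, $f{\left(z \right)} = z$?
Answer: $\frac{\sqrt{14927826104963338047}}{3703644204} \approx 1.0432$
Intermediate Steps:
$I{\left(q,G \right)} = \frac{51}{10 + G}$ ($I{\left(q,G \right)} = \frac{108 - 57}{G + 10} = \frac{51}{10 + G}$)
$Q = \frac{120095105}{142447854}$ ($Q = 1121 \left(- \frac{1}{22254}\right) - - \frac{5719}{6401} = - \frac{1121}{22254} + \frac{5719}{6401} = \frac{120095105}{142447854} \approx 0.84308$)
$\sqrt{I{\left(f{\left(12 \right)},198 \right)} + Q} = \sqrt{\frac{51}{10 + 198} + \frac{120095105}{142447854}} = \sqrt{\frac{51}{208} + \frac{120095105}{142447854}} = \sqrt{\frac{16122311197}{14814576816}} = \frac{\sqrt{14927826104963338047}}{3703644204}$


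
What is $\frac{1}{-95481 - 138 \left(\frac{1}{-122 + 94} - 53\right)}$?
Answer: $- \frac{14}{1234269} \approx -1.1343 \cdot 10^{-5}$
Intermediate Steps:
$\frac{1}{-95481 - 138 \left(\frac{1}{-122 + 94} - 53\right)} = \frac{1}{-95481 - 138 \left(\frac{1}{-28} - 53\right)} = \frac{1}{-95481 - 138 \left(- \frac{1}{28} - 53\right)} = \frac{1}{-95481 - - \frac{102465}{14}} = \frac{1}{-95481 + \frac{102465}{14}} = \frac{1}{- \frac{1234269}{14}} = - \frac{14}{1234269}$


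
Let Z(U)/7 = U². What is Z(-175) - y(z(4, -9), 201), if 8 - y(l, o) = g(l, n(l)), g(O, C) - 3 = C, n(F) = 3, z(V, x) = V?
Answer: 214373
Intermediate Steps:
g(O, C) = 3 + C
y(l, o) = 2 (y(l, o) = 8 - (3 + 3) = 8 - 1*6 = 8 - 6 = 2)
Z(U) = 7*U²
Z(-175) - y(z(4, -9), 201) = 7*(-175)² - 1*2 = 7*30625 - 2 = 214375 - 2 = 214373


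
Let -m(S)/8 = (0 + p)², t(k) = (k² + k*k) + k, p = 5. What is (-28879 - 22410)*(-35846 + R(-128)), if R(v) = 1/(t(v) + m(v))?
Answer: 59641118174071/32440 ≈ 1.8385e+9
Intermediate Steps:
t(k) = k + 2*k² (t(k) = (k² + k²) + k = 2*k² + k = k + 2*k²)
m(S) = -200 (m(S) = -8*(0 + 5)² = -8*5² = -8*25 = -200)
R(v) = 1/(-200 + v*(1 + 2*v)) (R(v) = 1/(v*(1 + 2*v) - 200) = 1/(-200 + v*(1 + 2*v)))
(-28879 - 22410)*(-35846 + R(-128)) = (-28879 - 22410)*(-35846 + 1/(-200 - 128*(1 + 2*(-128)))) = -51289*(-35846 + 1/(-200 - 128*(1 - 256))) = -51289*(-35846 + 1/(-200 - 128*(-255))) = -51289*(-35846 + 1/(-200 + 32640)) = -51289*(-35846 + 1/32440) = -51289*(-1162844239/32440) = 59641118174071/32440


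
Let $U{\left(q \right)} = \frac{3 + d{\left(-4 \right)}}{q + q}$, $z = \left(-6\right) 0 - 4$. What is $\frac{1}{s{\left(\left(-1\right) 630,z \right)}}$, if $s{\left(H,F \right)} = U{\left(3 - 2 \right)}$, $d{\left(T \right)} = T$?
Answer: $-2$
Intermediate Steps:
$z = -4$ ($z = 0 - 4 = -4$)
$U{\left(q \right)} = - \frac{1}{2 q}$ ($U{\left(q \right)} = \frac{3 - 4}{q + q} = - \frac{1}{2 q}$)
$s{\left(H,F \right)} = - \frac{1}{2}$ ($s{\left(H,F \right)} = - \frac{1}{2 \left(3 - 2\right)} = - \frac{1}{2 \cdot 1} = \left(- \frac{1}{2}\right) 1 = - \frac{1}{2}$)
$\frac{1}{s{\left(\left(-1\right) 630,z \right)}} = \frac{1}{- \frac{1}{2}} = -2$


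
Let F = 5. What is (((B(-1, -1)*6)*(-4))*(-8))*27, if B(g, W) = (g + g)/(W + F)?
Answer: -2592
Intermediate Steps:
B(g, W) = 2*g/(5 + W) (B(g, W) = (g + g)/(W + 5) = (2*g)/(5 + W) = 2*g/(5 + W))
(((B(-1, -1)*6)*(-4))*(-8))*27 = ((((2*(-1)/(5 - 1))*6)*(-4))*(-8))*27 = ((((2*(-1)/4)*6)*(-4))*(-8))*27 = ((((2*(-1)*(1/4))*6)*(-4))*(-8))*27 = ((-1/2*6*(-4))*(-8))*27 = (-3*(-4)*(-8))*27 = (12*(-8))*27 = -96*27 = -2592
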